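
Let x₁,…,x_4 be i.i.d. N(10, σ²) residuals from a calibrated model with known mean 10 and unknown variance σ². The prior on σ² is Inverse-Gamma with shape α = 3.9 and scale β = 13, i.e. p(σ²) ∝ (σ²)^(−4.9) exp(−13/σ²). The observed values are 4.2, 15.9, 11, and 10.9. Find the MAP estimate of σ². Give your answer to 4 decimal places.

Sum of squared deviations about the known mean: SS = (4.2−10)² + (15.9−10)² + (11−10)² + (10.9−10)² = 70.26.
The Normal likelihood contributes (σ²)^(−n/2) exp(−SS/(2σ²)), so the posterior is Inverse-Gamma(α + n/2, β + SS/2) = Inverse-Gamma(5.9, 48.13).
The mode of Inverse-Gamma(a, b) is b/(a+1) = 48.13/6.9 ≈ 6.9754.

σ̂²_MAP = 6.9754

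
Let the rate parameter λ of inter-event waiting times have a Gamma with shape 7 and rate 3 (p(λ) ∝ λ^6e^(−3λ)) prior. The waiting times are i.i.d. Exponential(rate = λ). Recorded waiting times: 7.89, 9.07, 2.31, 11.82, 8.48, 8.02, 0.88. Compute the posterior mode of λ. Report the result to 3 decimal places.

λ̂_MAP = 0.253

The Exponential(rate=λ) likelihood is ∝ λ^n e^(−λΣtᵢ). Here n = 7 and Σtᵢ = 7.89 + 9.07 + 2.31 + 11.82 + 8.48 + 8.02 + 0.88 = 48.47.
Posterior ∝ λ^6e^(−3λ) · λ^7e^(−48.47λ) = λ^13e^(−51.47λ), i.e. Gamma(14, 51.47).
Mode = (a−1)/b = 13/51.47 ≈ 0.253.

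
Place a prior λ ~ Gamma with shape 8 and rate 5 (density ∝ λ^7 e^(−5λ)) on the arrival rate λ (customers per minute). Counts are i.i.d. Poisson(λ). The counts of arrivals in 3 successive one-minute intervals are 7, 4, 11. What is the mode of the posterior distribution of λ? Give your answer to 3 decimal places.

Σxᵢ = 7+4+11 = 22, with n = 3.
Posterior ∝ λ^7e^(−5λ) · λ^22e^(−3λ) = λ^29e^(−8λ), i.e. Gamma(shape=30, rate=8).
The mode of a Gamma(a, b) with a ≥ 1 (shape–rate) is (a−1)/b = 29/8 ≈ 3.625.

λ̂_MAP = 3.625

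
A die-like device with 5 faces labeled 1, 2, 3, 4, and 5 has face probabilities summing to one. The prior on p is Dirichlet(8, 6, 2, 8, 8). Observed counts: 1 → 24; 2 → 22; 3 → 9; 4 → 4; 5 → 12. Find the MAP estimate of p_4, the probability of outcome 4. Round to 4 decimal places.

MAP estimate: 0.1122

The posterior is Dirichlet(αᵢ + nᵢ) = Dirichlet(32, 28, 11, 12, 20).
For a Dirichlet(a₁,…,a_K) with all aᵢ > 1, the mode has j-th component (aⱼ − 1)/(Σaᵢ − K).
Here Σaᵢ = 103 and K = 5, so p_4 = (12 − 1)/(103 − 5) = 11/98 ≈ 0.1122.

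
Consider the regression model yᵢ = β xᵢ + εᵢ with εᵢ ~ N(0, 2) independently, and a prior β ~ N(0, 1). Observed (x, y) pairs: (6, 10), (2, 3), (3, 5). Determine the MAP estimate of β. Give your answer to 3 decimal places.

log p(β | y) = −Σ(yᵢ − βxᵢ)²/(2·2) − β²/(2·1) + const.
Setting the derivative to zero: Σxᵢ(yᵢ − βxᵢ)/2 − β/1 = 0, so β = Σxᵢyᵢ / (Σxᵢ² + σ²/τ²).
Σxᵢyᵢ = 6·10 + 2·3 + 3·5 = 81; Σxᵢ² = 49; σ²/τ² = 2.
β̂_MAP = 81 / (49 + 2) = 81/51 ≈ 1.588.

β̂_MAP = 1.588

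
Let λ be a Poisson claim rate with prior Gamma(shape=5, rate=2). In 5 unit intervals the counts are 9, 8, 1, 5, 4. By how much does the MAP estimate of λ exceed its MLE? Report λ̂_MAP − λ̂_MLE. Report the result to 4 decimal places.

Σxᵢ = 27. Posterior is Gamma(32, 7); MAP = (32−1)/7 = 31/7 ≈ 4.42857.
MLE = x̄ = 27/5 ≈ 5.40000.
Difference = 31/7 − 27/5 = -34/35 ≈ -0.9714.

MAP − MLE = -0.9714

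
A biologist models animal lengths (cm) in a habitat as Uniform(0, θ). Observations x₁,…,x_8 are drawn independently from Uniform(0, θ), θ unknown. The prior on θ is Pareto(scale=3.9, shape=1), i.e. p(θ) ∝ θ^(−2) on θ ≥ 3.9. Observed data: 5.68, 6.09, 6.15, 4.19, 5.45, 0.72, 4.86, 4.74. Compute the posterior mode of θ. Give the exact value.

θ̂_MAP = 6.15

The Uniform(0, θ) likelihood is θ^(−n) for θ ≥ max(xᵢ), zero otherwise. Here max(xᵢ) = 6.15.
Posterior ∝ θ^(−2) · θ^(−8) = θ^(−10) on θ ≥ max(3.9, 6.15) = 6.15.
This density is strictly decreasing in θ, so the posterior mode lies at the lower boundary of the support.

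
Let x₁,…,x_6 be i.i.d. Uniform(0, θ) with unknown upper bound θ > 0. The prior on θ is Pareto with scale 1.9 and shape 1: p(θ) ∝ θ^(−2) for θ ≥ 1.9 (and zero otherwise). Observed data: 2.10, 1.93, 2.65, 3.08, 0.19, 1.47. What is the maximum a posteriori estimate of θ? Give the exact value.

θ̂_MAP = 3.08

The Uniform(0, θ) likelihood is θ^(−n) for θ ≥ max(xᵢ), zero otherwise. Here max(xᵢ) = 3.08.
Posterior ∝ θ^(−2) · θ^(−6) = θ^(−8) on θ ≥ max(1.9, 3.08) = 3.08.
This density is strictly decreasing in θ, so the posterior mode lies at the lower boundary of the support.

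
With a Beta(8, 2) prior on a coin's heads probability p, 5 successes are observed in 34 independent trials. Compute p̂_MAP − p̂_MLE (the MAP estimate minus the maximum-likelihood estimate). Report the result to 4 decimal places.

MAP − MLE = 0.1387

Posterior is Beta(13, 31); MAP = (13−1)/(44−2) = 12/42 ≈ 0.28571.
MLE ignores the prior: p̂_MLE = k/n = 5/34 ≈ 0.14706.
Difference = 12/42 − 5/34 = 33/238 ≈ 0.1387.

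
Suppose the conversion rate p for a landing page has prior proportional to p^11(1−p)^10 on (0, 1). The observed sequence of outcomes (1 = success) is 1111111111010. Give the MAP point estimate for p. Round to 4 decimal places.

The prior density ∝ p^11(1−p)^10 is the kernel of Beta(12, 11).
Data: 11 successes in 13 trials (from the sequence). The binomial likelihood contributes p^11(1−p)^2, so the posterior is Beta(12+11, 11+2) = Beta(23, 13).
For Beta(a, b) with a, b > 1 the mode is (a−1)/(a+b−2) = 22/34 ≈ 0.6471.

p̂_MAP = 0.6471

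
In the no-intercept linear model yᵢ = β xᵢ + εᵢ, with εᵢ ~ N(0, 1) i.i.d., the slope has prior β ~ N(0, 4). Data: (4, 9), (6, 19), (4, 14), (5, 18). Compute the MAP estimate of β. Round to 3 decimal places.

β̂_MAP = 3.174

log p(β | y) = −Σ(yᵢ − βxᵢ)²/(2·1) − β²/(2·4) + const.
Setting the derivative to zero: Σxᵢ(yᵢ − βxᵢ)/1 − β/4 = 0, so β = Σxᵢyᵢ / (Σxᵢ² + σ²/τ²).
Σxᵢyᵢ = 4·9 + 6·19 + 4·14 + 5·18 = 296; Σxᵢ² = 93; σ²/τ² = 0.25.
β̂_MAP = 296 / (93 + 0.25) = 296/93.25 ≈ 3.174.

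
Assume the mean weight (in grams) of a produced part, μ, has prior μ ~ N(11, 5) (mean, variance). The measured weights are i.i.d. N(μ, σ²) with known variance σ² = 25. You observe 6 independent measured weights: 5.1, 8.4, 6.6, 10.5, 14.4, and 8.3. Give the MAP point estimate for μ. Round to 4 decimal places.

μ̂_MAP = 9.8455

n = 6; x̄ = (5.1 + 8.4 + 6.6 + 10.5 + 14.4 + 8.3)/6 = 53.3/6 = 533/60 ≈ 8.8833.
For a Normal prior and Normal likelihood with known variance, the posterior is Normal; its mode equals its mean, the precision-weighted average.
Prior precision 1/σ₀² = 1/5 = 0.2; data precision n/σ² = 6/25 = 0.24.
μ̂ = (0.2·11 + 0.24·(533/60)) / (0.2 + 0.24) = 4.332/0.44 = 1083/110 ≈ 9.8455.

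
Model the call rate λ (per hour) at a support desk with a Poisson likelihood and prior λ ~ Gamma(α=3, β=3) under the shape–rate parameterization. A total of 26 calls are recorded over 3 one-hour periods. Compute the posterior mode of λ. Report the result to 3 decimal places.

λ̂_MAP = 4.667

Σxᵢ = 26, n = 3.
Posterior ∝ λ^2e^(−3λ) · λ^26e^(−3λ) = λ^28e^(−6λ), i.e. Gamma(shape=29, rate=6).
The mode of a Gamma(a, b) with a ≥ 1 (shape–rate) is (a−1)/b = 28/6 ≈ 4.667.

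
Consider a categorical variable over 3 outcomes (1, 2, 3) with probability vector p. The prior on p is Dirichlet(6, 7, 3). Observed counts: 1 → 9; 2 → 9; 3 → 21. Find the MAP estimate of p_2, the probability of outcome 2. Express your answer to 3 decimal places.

The posterior is Dirichlet(αᵢ + nᵢ) = Dirichlet(15, 16, 24).
For a Dirichlet(a₁,…,a_K) with all aᵢ > 1, the mode has j-th component (aⱼ − 1)/(Σaᵢ − K).
Here Σaᵢ = 55 and K = 3, so p_2 = (16 − 1)/(55 − 3) = 15/52 ≈ 0.288.

MAP estimate: 0.288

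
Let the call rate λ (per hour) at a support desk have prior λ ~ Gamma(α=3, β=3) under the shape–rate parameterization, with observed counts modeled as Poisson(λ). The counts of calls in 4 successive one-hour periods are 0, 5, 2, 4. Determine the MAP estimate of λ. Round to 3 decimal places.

λ̂_MAP = 1.857

Σxᵢ = 0+5+2+4 = 11, with n = 4.
Posterior ∝ λ^2e^(−3λ) · λ^11e^(−4λ) = λ^13e^(−7λ), i.e. Gamma(shape=14, rate=7).
The mode of a Gamma(a, b) with a ≥ 1 (shape–rate) is (a−1)/b = 13/7 ≈ 1.857.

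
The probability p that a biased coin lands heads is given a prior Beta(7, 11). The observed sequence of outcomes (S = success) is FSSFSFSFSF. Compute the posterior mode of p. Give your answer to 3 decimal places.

p̂_MAP = 0.423

Prior: Beta(7, 11).
Data: 5 successes in 10 trials (from the sequence). The binomial likelihood contributes p^5(1−p)^5, so the posterior is Beta(7+5, 11+5) = Beta(12, 16).
For Beta(a, b) with a, b > 1 the mode is (a−1)/(a+b−2) = 11/26 ≈ 0.423.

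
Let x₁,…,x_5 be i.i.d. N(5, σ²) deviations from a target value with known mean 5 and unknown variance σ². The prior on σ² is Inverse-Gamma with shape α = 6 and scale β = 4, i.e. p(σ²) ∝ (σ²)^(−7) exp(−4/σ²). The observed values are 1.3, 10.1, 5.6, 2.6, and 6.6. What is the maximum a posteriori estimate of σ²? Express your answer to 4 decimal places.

Sum of squared deviations about the known mean: SS = (1.3−5)² + (10.1−5)² + (5.6−5)² + (2.6−5)² + (6.6−5)² = 48.38.
The Normal likelihood contributes (σ²)^(−n/2) exp(−SS/(2σ²)), so the posterior is Inverse-Gamma(α + n/2, β + SS/2) = Inverse-Gamma(8.5, 28.19).
The mode of Inverse-Gamma(a, b) is b/(a+1) = 28.19/9.5 ≈ 2.9674.

σ̂²_MAP = 2.9674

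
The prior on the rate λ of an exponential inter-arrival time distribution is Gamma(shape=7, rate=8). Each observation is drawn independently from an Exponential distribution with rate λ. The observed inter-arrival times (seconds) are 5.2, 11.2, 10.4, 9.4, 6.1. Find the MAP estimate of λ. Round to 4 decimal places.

λ̂_MAP = 0.2187

The Exponential(rate=λ) likelihood is ∝ λ^n e^(−λΣtᵢ). Here n = 5 and Σtᵢ = 5.2 + 11.2 + 10.4 + 9.4 + 6.1 = 42.3.
Posterior ∝ λ^6e^(−8λ) · λ^5e^(−42.3λ) = λ^11e^(−50.3λ), i.e. Gamma(12, 50.3).
Mode = (a−1)/b = 11/50.3 ≈ 0.2187.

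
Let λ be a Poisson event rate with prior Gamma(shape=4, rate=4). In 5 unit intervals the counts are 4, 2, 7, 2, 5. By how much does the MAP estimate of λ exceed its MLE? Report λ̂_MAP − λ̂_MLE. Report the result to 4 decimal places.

MAP − MLE = -1.4444

Σxᵢ = 20. Posterior is Gamma(24, 9); MAP = (24−1)/9 = 23/9 ≈ 2.55556.
MLE = x̄ = 20/5 ≈ 4.00000.
Difference = 23/9 − 20/5 = -13/9 ≈ -1.4444.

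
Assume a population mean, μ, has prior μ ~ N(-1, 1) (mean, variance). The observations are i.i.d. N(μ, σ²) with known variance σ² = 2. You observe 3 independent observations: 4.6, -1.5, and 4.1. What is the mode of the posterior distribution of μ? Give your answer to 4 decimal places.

n = 3; x̄ = (4.6 + (-1.5) + 4.1)/3 = 7.2/3 = 2.4.
For a Normal prior and Normal likelihood with known variance, the posterior is Normal; its mode equals its mean, the precision-weighted average.
Prior precision 1/σ₀² = 1/1 = 1; data precision n/σ² = 3/2 = 1.5.
μ̂ = (1·(-1) + 1.5·2.4) / (1 + 1.5) = 2.6/2.5 = 1.0400.

μ̂_MAP = 1.0400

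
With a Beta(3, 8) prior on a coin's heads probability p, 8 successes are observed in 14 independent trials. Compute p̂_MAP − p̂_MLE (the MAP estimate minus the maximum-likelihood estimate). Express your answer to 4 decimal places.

Posterior is Beta(11, 14); MAP = (11−1)/(25−2) = 10/23 ≈ 0.43478.
MLE ignores the prior: p̂_MLE = k/n = 8/14 ≈ 0.57143.
Difference = 10/23 − 8/14 = -22/161 ≈ -0.1366.

MAP − MLE = -0.1366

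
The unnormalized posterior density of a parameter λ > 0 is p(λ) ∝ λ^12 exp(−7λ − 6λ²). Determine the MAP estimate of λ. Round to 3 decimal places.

λ̂_MAP = 0.750

ℓ'(λ) = 12/λ − 7 − 12λ. Setting this to zero and multiplying by λ: 12λ² + 7λ − 12 = 0.
λ = (−7 + √(7² + 4·12·12)) / (2·12) = (−7 + √625) / 24 = (−7 + 25)/24 = 3/4.
ℓ''(λ) = −12/λ² − 12 < 0, confirming a maximum.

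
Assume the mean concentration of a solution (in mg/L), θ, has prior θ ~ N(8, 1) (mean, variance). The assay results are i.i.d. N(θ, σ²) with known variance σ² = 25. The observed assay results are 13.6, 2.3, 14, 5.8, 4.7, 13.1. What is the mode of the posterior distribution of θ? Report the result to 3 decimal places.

θ̂_MAP = 8.177

n = 6; x̄ = (13.6 + 2.3 + 14 + 5.8 + 4.7 + 13.1)/6 = 53.5/6 = 107/12 ≈ 8.9167.
For a Normal prior and Normal likelihood with known variance, the posterior is Normal; its mode equals its mean, the precision-weighted average.
Prior precision 1/σ₀² = 1/1 = 1; data precision n/σ² = 6/25 = 0.24.
θ̂ = (1·8 + 0.24·(107/12)) / (1 + 0.24) = 10.14/1.24 = 507/62 ≈ 8.177.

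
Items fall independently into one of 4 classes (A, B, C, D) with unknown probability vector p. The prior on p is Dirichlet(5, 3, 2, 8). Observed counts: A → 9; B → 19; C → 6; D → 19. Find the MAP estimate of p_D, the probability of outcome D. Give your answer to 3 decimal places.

The posterior is Dirichlet(αᵢ + nᵢ) = Dirichlet(14, 22, 8, 27).
For a Dirichlet(a₁,…,a_K) with all aᵢ > 1, the mode has j-th component (aⱼ − 1)/(Σaᵢ − K).
Here Σaᵢ = 71 and K = 4, so p_D = (27 − 1)/(71 − 4) = 26/67 ≈ 0.388.

MAP estimate of p_D = 0.388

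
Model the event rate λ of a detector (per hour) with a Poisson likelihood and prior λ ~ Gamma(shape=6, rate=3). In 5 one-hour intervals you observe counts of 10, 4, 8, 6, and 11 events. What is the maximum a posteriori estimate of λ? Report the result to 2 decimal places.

λ̂_MAP = 5.50

Σxᵢ = 10+4+8+6+11 = 39, with n = 5.
Posterior ∝ λ^5e^(−3λ) · λ^39e^(−5λ) = λ^44e^(−8λ), i.e. Gamma(shape=45, rate=8).
The mode of a Gamma(a, b) with a ≥ 1 (shape–rate) is (a−1)/b = 44/8 ≈ 5.50.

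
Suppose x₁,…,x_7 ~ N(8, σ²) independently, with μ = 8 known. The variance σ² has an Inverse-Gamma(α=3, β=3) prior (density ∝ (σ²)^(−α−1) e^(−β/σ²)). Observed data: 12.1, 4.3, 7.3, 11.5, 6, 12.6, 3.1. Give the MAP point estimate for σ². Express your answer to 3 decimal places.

σ̂²_MAP = 6.561

Sum of squared deviations about the known mean: SS = (12.1−8)² + (4.3−8)² + (7.3−8)² + (11.5−8)² + (6−8)² + (12.6−8)² + (3.1−8)² = 92.41.
The Normal likelihood contributes (σ²)^(−n/2) exp(−SS/(2σ²)), so the posterior is Inverse-Gamma(α + n/2, β + SS/2) = Inverse-Gamma(6.5, 49.205).
The mode of Inverse-Gamma(a, b) is b/(a+1) = 49.205/7.5 ≈ 6.561.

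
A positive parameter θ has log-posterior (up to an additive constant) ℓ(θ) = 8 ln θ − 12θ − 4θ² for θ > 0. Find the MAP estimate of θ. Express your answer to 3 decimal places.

ℓ'(θ) = 8/θ − 12 − 8θ. Setting this to zero and multiplying by θ: 8θ² + 12θ − 8 = 0.
θ = (−12 + √(12² + 4·8·8)) / (2·8) = (−12 + √400) / 16 = (−12 + 20)/16 = 1/2.
ℓ''(θ) = −8/θ² − 8 < 0, confirming a maximum.

θ̂_MAP = 0.500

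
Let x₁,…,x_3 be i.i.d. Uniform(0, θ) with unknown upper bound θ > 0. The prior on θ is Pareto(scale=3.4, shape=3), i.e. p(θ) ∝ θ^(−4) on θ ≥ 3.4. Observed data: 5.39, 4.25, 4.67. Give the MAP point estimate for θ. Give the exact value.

θ̂_MAP = 5.39

The Uniform(0, θ) likelihood is θ^(−n) for θ ≥ max(xᵢ), zero otherwise. Here max(xᵢ) = 5.39.
Posterior ∝ θ^(−4) · θ^(−3) = θ^(−7) on θ ≥ max(3.4, 5.39) = 5.39.
This density is strictly decreasing in θ, so the posterior mode lies at the lower boundary of the support.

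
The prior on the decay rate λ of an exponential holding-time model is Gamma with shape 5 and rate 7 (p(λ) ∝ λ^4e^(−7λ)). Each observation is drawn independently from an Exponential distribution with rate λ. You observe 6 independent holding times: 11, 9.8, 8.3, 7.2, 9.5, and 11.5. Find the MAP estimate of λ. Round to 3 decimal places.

λ̂_MAP = 0.156

The Exponential(rate=λ) likelihood is ∝ λ^n e^(−λΣtᵢ). Here n = 6 and Σtᵢ = 11 + 9.8 + 8.3 + 7.2 + 9.5 + 11.5 = 57.3.
Posterior ∝ λ^4e^(−7λ) · λ^6e^(−57.3λ) = λ^10e^(−64.3λ), i.e. Gamma(11, 64.3).
Mode = (a−1)/b = 10/64.3 ≈ 0.156.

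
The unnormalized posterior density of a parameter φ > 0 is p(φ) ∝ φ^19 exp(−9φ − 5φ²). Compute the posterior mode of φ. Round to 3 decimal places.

ℓ'(φ) = 19/φ − 9 − 10φ. Setting this to zero and multiplying by φ: 10φ² + 9φ − 19 = 0.
φ = (−9 + √(9² + 4·10·19)) / (2·10) = (−9 + √841) / 20 = (−9 + 29)/20 = 1.
ℓ''(φ) = −19/φ² − 10 < 0, confirming a maximum.

φ̂_MAP = 1.000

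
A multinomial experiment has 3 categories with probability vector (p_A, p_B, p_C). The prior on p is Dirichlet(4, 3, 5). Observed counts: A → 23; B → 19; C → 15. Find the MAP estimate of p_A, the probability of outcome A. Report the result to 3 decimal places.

MAP estimate of p_A = 0.394

The posterior is Dirichlet(αᵢ + nᵢ) = Dirichlet(27, 22, 20).
For a Dirichlet(a₁,…,a_K) with all aᵢ > 1, the mode has j-th component (aⱼ − 1)/(Σaᵢ − K).
Here Σaᵢ = 69 and K = 3, so p_A = (27 − 1)/(69 − 3) = 26/66 ≈ 0.394.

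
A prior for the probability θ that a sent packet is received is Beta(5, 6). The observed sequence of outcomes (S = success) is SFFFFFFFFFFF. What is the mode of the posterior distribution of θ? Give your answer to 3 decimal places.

Prior: Beta(5, 6).
Data: 1 success in 12 trials (from the sequence). The binomial likelihood contributes θ(1−θ)^11, so the posterior is Beta(5+1, 6+11) = Beta(6, 17).
For Beta(a, b) with a, b > 1 the mode is (a−1)/(a+b−2) = 5/21 ≈ 0.238.

θ̂_MAP = 0.238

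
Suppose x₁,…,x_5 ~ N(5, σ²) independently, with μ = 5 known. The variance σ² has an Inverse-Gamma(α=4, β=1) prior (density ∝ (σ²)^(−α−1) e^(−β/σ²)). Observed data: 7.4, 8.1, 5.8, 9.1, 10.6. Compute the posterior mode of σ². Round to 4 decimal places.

Sum of squared deviations about the known mean: SS = (7.4−5)² + (8.1−5)² + (5.8−5)² + (9.1−5)² + (10.6−5)² = 64.18.
The Normal likelihood contributes (σ²)^(−n/2) exp(−SS/(2σ²)), so the posterior is Inverse-Gamma(α + n/2, β + SS/2) = Inverse-Gamma(6.5, 33.09).
The mode of Inverse-Gamma(a, b) is b/(a+1) = 33.09/7.5 ≈ 4.4120.

σ̂²_MAP = 4.4120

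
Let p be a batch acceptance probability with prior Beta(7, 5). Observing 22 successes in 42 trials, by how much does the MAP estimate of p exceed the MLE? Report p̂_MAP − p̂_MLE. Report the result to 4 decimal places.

Posterior is Beta(29, 25); MAP = (29−1)/(54−2) = 28/52 ≈ 0.53846.
MLE ignores the prior: p̂_MLE = k/n = 22/42 ≈ 0.52381.
Difference = 28/52 − 22/42 = 4/273 ≈ 0.0147.

MAP − MLE = 0.0147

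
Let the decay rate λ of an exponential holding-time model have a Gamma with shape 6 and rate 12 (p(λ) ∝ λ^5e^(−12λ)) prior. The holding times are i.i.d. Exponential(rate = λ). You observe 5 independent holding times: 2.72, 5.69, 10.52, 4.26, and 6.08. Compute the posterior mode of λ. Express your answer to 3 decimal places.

The Exponential(rate=λ) likelihood is ∝ λ^n e^(−λΣtᵢ). Here n = 5 and Σtᵢ = 2.72 + 5.69 + 10.52 + 4.26 + 6.08 = 29.27.
Posterior ∝ λ^5e^(−12λ) · λ^5e^(−29.27λ) = λ^10e^(−41.27λ), i.e. Gamma(11, 41.27).
Mode = (a−1)/b = 10/41.27 ≈ 0.242.

λ̂_MAP = 0.242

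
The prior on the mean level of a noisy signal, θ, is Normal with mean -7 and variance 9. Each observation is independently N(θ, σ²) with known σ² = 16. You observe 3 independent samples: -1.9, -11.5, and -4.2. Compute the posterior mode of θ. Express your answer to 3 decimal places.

n = 3; x̄ = ((-1.9) + (-11.5) + (-4.2))/3 = -17.6/3 = -88/15 ≈ -5.8667.
For a Normal prior and Normal likelihood with known variance, the posterior is Normal; its mode equals its mean, the precision-weighted average.
Prior precision 1/σ₀² = 1/9; data precision n/σ² = 3/16 = 0.1875.
θ̂ = ((1/9)·(-7) + 0.1875·(-88/15)) / (1/9 + 0.1875) = (-169/90)/(43/144) = -1352/215 ≈ -6.288.

θ̂_MAP = -6.288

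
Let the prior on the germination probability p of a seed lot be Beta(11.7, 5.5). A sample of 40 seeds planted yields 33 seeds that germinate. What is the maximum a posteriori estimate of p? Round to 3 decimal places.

Prior: Beta(11.7, 5.5).
Data: 33 successes in 40 trials. The binomial likelihood contributes p^33(1−p)^7, so the posterior is Beta(11.7+33, 5.5+7) = Beta(44.7, 12.5).
For Beta(a, b) with a, b > 1 the mode is (a−1)/(a+b−2) = 43.7/55.2 ≈ 0.792.

p̂_MAP = 0.792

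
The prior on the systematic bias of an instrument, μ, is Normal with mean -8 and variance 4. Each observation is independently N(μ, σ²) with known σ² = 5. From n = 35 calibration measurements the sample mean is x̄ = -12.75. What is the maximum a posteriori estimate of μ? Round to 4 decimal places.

n = 35, x̄ = -12.75.
For a Normal prior and Normal likelihood with known variance, the posterior is Normal; its mode equals its mean, the precision-weighted average.
Prior precision 1/σ₀² = 1/4 = 0.25; data precision n/σ² = 35/5 = 7.
μ̂ = (0.25·(-8) + 7·(-12.75)) / (0.25 + 7) = (-91.25)/7.25 = -365/29 ≈ -12.5862.

μ̂_MAP = -12.5862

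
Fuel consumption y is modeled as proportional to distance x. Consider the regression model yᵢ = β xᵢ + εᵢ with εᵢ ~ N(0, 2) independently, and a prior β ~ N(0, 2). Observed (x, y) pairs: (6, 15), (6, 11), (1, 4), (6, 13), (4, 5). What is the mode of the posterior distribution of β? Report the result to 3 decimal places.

β̂_MAP = 2.048

log p(β | y) = −Σ(yᵢ − βxᵢ)²/(2·2) − β²/(2·2) + const.
Setting the derivative to zero: Σxᵢ(yᵢ − βxᵢ)/2 − β/2 = 0, so β = Σxᵢyᵢ / (Σxᵢ² + σ²/τ²).
Σxᵢyᵢ = 6·15 + 6·11 + 1·4 + 6·13 + 4·5 = 258; Σxᵢ² = 125; σ²/τ² = 1.
β̂_MAP = 258 / (125 + 1) = 258/126 ≈ 2.048.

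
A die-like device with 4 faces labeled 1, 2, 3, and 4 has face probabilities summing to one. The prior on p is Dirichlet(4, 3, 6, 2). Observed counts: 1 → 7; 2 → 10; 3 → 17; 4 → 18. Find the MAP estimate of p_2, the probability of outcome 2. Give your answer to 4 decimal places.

MAP estimate: 0.1905

The posterior is Dirichlet(αᵢ + nᵢ) = Dirichlet(11, 13, 23, 20).
For a Dirichlet(a₁,…,a_K) with all aᵢ > 1, the mode has j-th component (aⱼ − 1)/(Σaᵢ − K).
Here Σaᵢ = 67 and K = 4, so p_2 = (13 − 1)/(67 − 4) = 12/63 ≈ 0.1905.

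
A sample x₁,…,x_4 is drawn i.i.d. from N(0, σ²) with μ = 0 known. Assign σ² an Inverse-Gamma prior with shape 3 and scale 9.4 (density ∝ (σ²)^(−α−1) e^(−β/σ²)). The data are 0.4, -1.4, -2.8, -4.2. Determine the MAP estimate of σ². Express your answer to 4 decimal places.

σ̂²_MAP = 3.8667

Sum of squared deviations about the known mean: SS = (0.4−0)² + (-1.4−0)² + (-2.8−0)² + (-4.2−0)² = 27.6.
The Normal likelihood contributes (σ²)^(−n/2) exp(−SS/(2σ²)), so the posterior is Inverse-Gamma(α + n/2, β + SS/2) = Inverse-Gamma(5, 23.2).
The mode of Inverse-Gamma(a, b) is b/(a+1) = 23.2/6 ≈ 3.8667.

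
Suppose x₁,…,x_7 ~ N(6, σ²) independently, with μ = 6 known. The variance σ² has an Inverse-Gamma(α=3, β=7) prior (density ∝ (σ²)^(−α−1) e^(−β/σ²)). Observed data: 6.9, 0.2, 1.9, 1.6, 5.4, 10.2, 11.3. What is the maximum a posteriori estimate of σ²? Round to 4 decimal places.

Sum of squared deviations about the known mean: SS = (6.9−6)² + (0.2−6)² + (1.9−6)² + (1.6−6)² + (5.4−6)² + (10.2−6)² + (11.3−6)² = 116.71.
The Normal likelihood contributes (σ²)^(−n/2) exp(−SS/(2σ²)), so the posterior is Inverse-Gamma(α + n/2, β + SS/2) = Inverse-Gamma(6.5, 65.355).
The mode of Inverse-Gamma(a, b) is b/(a+1) = 65.355/7.5 ≈ 8.7140.

σ̂²_MAP = 8.7140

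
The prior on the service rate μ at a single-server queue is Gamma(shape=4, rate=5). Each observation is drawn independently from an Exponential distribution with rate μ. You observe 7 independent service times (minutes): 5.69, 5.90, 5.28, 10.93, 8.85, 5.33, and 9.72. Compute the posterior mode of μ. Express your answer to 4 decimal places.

The Exponential(rate=μ) likelihood is ∝ μ^n e^(−μΣtᵢ). Here n = 7 and Σtᵢ = 5.69 + 5.90 + 5.28 + 10.93 + 8.85 + 5.33 + 9.72 = 51.70.
Posterior ∝ μ^3e^(−5μ) · μ^7e^(−51.70μ) = μ^10e^(−56.70μ), i.e. Gamma(11, 56.70).
Mode = (a−1)/b = 10/56.70 ≈ 0.1764.

μ̂_MAP = 0.1764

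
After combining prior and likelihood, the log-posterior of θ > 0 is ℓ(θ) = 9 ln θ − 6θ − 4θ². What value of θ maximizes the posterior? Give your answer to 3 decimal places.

θ̂_MAP = 0.750

ℓ'(θ) = 9/θ − 6 − 8θ. Setting this to zero and multiplying by θ: 8θ² + 6θ − 9 = 0.
θ = (−6 + √(6² + 4·8·9)) / (2·8) = (−6 + √324) / 16 = (−6 + 18)/16 = 3/4.
ℓ''(θ) = −9/θ² − 8 < 0, confirming a maximum.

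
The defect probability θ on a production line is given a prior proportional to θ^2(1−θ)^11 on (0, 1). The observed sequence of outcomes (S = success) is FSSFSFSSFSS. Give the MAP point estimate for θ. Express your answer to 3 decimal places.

θ̂_MAP = 0.375

The prior density ∝ θ^2(1−θ)^11 is the kernel of Beta(3, 12).
Data: 7 successes in 11 trials (from the sequence). The binomial likelihood contributes θ^7(1−θ)^4, so the posterior is Beta(3+7, 12+4) = Beta(10, 16).
For Beta(a, b) with a, b > 1 the mode is (a−1)/(a+b−2) = 9/24 ≈ 0.375.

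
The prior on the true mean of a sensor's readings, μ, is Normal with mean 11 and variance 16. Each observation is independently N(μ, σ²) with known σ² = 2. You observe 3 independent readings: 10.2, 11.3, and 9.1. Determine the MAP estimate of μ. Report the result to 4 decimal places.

n = 3; x̄ = (10.2 + 11.3 + 9.1)/3 = 30.6/3 = 10.2.
For a Normal prior and Normal likelihood with known variance, the posterior is Normal; its mode equals its mean, the precision-weighted average.
Prior precision 1/σ₀² = 1/16 = 0.0625; data precision n/σ² = 3/2 = 1.5.
μ̂ = (0.0625·11 + 1.5·10.2) / (0.0625 + 1.5) = 15.9875/1.5625 = 10.2320.

μ̂_MAP = 10.2320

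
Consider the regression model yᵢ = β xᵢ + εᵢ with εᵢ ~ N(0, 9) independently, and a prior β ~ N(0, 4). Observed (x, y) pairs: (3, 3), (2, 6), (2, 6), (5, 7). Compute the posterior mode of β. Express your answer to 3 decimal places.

log p(β | y) = −Σ(yᵢ − βxᵢ)²/(2·9) − β²/(2·4) + const.
Setting the derivative to zero: Σxᵢ(yᵢ − βxᵢ)/9 − β/4 = 0, so β = Σxᵢyᵢ / (Σxᵢ² + σ²/τ²).
Σxᵢyᵢ = 3·3 + 2·6 + 2·6 + 5·7 = 68; Σxᵢ² = 42; σ²/τ² = 2.25.
β̂_MAP = 68 / (42 + 2.25) = 68/44.25 ≈ 1.537.

β̂_MAP = 1.537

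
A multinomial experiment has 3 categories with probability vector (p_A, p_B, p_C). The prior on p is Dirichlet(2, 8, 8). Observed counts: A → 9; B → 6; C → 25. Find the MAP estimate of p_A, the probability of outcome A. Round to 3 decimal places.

The posterior is Dirichlet(αᵢ + nᵢ) = Dirichlet(11, 14, 33).
For a Dirichlet(a₁,…,a_K) with all aᵢ > 1, the mode has j-th component (aⱼ − 1)/(Σaᵢ − K).
Here Σaᵢ = 58 and K = 3, so p_A = (11 − 1)/(58 − 3) = 10/55 ≈ 0.182.

MAP estimate of p_A = 0.182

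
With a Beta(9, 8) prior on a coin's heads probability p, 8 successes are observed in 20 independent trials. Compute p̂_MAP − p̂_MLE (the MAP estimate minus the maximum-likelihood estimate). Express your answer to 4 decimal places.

MAP − MLE = 0.0571

Posterior is Beta(17, 20); MAP = (17−1)/(37−2) = 16/35 ≈ 0.45714.
MLE ignores the prior: p̂_MLE = k/n = 8/20 ≈ 0.40000.
Difference = 16/35 − 8/20 = 2/35 ≈ 0.0571.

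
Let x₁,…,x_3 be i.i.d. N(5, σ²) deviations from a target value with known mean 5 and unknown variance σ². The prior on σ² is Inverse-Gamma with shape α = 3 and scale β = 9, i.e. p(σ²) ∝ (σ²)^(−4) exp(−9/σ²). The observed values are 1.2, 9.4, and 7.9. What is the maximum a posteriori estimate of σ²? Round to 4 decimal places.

σ̂²_MAP = 5.4736

Sum of squared deviations about the known mean: SS = (1.2−5)² + (9.4−5)² + (7.9−5)² = 42.21.
The Normal likelihood contributes (σ²)^(−n/2) exp(−SS/(2σ²)), so the posterior is Inverse-Gamma(α + n/2, β + SS/2) = Inverse-Gamma(4.5, 30.105).
The mode of Inverse-Gamma(a, b) is b/(a+1) = 30.105/5.5 ≈ 5.4736.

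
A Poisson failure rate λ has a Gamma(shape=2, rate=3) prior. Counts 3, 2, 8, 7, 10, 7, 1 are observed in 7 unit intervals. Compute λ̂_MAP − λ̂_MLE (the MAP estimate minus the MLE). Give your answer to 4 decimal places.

Σxᵢ = 38. Posterior is Gamma(40, 10); MAP = (40−1)/10 = 39/10 ≈ 3.90000.
MLE = x̄ = 38/7 ≈ 5.42857.
Difference = 39/10 − 38/7 = -107/70 ≈ -1.5286.

MAP − MLE = -1.5286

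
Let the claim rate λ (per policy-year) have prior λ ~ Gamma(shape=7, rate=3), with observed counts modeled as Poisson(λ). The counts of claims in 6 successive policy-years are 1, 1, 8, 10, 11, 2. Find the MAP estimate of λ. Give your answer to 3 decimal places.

Σxᵢ = 1+1+8+10+11+2 = 33, with n = 6.
Posterior ∝ λ^6e^(−3λ) · λ^33e^(−6λ) = λ^39e^(−9λ), i.e. Gamma(shape=40, rate=9).
The mode of a Gamma(a, b) with a ≥ 1 (shape–rate) is (a−1)/b = 39/9 ≈ 4.333.

λ̂_MAP = 4.333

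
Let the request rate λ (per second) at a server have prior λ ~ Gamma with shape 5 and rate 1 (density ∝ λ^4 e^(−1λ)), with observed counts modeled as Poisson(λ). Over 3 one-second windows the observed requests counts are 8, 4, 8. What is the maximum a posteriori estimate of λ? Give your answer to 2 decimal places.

Σxᵢ = 8+4+8 = 20, with n = 3.
Posterior ∝ λ^4e^(−1λ) · λ^20e^(−3λ) = λ^24e^(−4λ), i.e. Gamma(shape=25, rate=4).
The mode of a Gamma(a, b) with a ≥ 1 (shape–rate) is (a−1)/b = 24/4 ≈ 6.00.

λ̂_MAP = 6.00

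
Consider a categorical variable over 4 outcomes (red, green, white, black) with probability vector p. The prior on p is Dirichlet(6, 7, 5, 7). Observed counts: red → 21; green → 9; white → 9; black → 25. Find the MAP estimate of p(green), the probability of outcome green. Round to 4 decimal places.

MAP estimate of p(green) = 0.1765

The posterior is Dirichlet(αᵢ + nᵢ) = Dirichlet(27, 16, 14, 32).
For a Dirichlet(a₁,…,a_K) with all aᵢ > 1, the mode has j-th component (aⱼ − 1)/(Σaᵢ − K).
Here Σaᵢ = 89 and K = 4, so p(green) = (16 − 1)/(89 − 4) = 15/85 ≈ 0.1765.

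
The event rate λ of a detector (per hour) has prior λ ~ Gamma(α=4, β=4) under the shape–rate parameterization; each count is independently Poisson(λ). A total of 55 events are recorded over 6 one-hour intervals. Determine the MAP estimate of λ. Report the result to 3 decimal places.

λ̂_MAP = 5.800

Σxᵢ = 55, n = 6.
Posterior ∝ λ^3e^(−4λ) · λ^55e^(−6λ) = λ^58e^(−10λ), i.e. Gamma(shape=59, rate=10).
The mode of a Gamma(a, b) with a ≥ 1 (shape–rate) is (a−1)/b = 58/10 ≈ 5.800.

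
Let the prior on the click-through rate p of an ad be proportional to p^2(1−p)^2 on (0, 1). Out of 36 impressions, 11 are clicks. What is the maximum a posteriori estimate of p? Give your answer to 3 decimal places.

The prior density ∝ p^2(1−p)^2 is the kernel of Beta(3, 3).
Data: 11 successes in 36 trials. The binomial likelihood contributes p^11(1−p)^25, so the posterior is Beta(3+11, 3+25) = Beta(14, 28).
For Beta(a, b) with a, b > 1 the mode is (a−1)/(a+b−2) = 13/40 ≈ 0.325.

p̂_MAP = 0.325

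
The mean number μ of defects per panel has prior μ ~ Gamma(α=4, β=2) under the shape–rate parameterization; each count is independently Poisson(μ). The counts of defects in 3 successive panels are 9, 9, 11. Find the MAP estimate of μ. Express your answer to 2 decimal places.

Σxᵢ = 9+9+11 = 29, with n = 3.
Posterior ∝ μ^3e^(−2μ) · μ^29e^(−3μ) = μ^32e^(−5μ), i.e. Gamma(shape=33, rate=5).
The mode of a Gamma(a, b) with a ≥ 1 (shape–rate) is (a−1)/b = 32/5 ≈ 6.40.

μ̂_MAP = 6.40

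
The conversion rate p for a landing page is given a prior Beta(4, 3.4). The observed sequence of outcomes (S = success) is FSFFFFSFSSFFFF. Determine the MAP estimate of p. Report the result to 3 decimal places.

p̂_MAP = 0.361

Prior: Beta(4, 3.4).
Data: 4 successes in 14 trials (from the sequence). The binomial likelihood contributes p^4(1−p)^10, so the posterior is Beta(4+4, 3.4+10) = Beta(8, 13.4).
For Beta(a, b) with a, b > 1 the mode is (a−1)/(a+b−2) = 7/19.4 ≈ 0.361.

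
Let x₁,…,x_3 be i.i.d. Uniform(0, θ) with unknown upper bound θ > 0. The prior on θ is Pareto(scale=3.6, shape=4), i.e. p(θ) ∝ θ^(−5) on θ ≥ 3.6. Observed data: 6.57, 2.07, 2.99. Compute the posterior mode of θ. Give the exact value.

θ̂_MAP = 6.57

The Uniform(0, θ) likelihood is θ^(−n) for θ ≥ max(xᵢ), zero otherwise. Here max(xᵢ) = 6.57.
Posterior ∝ θ^(−5) · θ^(−3) = θ^(−8) on θ ≥ max(3.6, 6.57) = 6.57.
This density is strictly decreasing in θ, so the posterior mode lies at the lower boundary of the support.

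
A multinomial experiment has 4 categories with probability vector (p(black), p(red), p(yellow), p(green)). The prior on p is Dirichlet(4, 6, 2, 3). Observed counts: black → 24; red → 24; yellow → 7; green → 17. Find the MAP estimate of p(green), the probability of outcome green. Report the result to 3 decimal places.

MAP estimate of p(green) = 0.229

The posterior is Dirichlet(αᵢ + nᵢ) = Dirichlet(28, 30, 9, 20).
For a Dirichlet(a₁,…,a_K) with all aᵢ > 1, the mode has j-th component (aⱼ − 1)/(Σaᵢ − K).
Here Σaᵢ = 87 and K = 4, so p(green) = (20 − 1)/(87 − 4) = 19/83 ≈ 0.229.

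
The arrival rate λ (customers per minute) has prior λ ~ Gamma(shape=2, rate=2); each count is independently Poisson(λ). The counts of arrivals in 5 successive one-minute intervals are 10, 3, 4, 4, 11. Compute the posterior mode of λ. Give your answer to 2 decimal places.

λ̂_MAP = 4.71

Σxᵢ = 10+3+4+4+11 = 32, with n = 5.
Posterior ∝ λe^(−2λ) · λ^32e^(−5λ) = λ^33e^(−7λ), i.e. Gamma(shape=34, rate=7).
The mode of a Gamma(a, b) with a ≥ 1 (shape–rate) is (a−1)/b = 33/7 ≈ 4.71.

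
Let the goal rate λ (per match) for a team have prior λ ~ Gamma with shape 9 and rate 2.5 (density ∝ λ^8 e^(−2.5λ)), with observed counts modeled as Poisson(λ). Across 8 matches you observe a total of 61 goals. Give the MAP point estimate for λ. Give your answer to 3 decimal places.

λ̂_MAP = 6.571

Σxᵢ = 61, n = 8.
Posterior ∝ λ^8e^(−2.5λ) · λ^61e^(−8λ) = λ^69e^(−10.5λ), i.e. Gamma(shape=70, rate=10.5).
The mode of a Gamma(a, b) with a ≥ 1 (shape–rate) is (a−1)/b = 69/10.5 ≈ 6.571.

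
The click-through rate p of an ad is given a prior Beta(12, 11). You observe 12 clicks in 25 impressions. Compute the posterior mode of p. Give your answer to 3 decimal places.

p̂_MAP = 0.500

Prior: Beta(12, 11).
Data: 12 successes in 25 trials. The binomial likelihood contributes p^12(1−p)^13, so the posterior is Beta(12+12, 11+13) = Beta(24, 24).
For Beta(a, b) with a, b > 1 the mode is (a−1)/(a+b−2) = 23/46 ≈ 0.500.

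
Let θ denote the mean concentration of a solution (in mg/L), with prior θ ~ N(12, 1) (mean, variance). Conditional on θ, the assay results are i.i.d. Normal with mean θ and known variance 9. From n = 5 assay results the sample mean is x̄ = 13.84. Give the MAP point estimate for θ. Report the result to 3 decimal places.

θ̂_MAP = 12.657

n = 5, x̄ = 13.84.
For a Normal prior and Normal likelihood with known variance, the posterior is Normal; its mode equals its mean, the precision-weighted average.
Prior precision 1/σ₀² = 1/1 = 1; data precision n/σ² = 5/9.
θ̂ = (1·12 + (5/9)·13.84) / (1 + 5/9) = (886/45)/(14/9) = 443/35 ≈ 12.657.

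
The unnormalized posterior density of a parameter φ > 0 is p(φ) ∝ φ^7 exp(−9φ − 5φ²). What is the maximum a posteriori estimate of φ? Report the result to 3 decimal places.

ℓ'(φ) = 7/φ − 9 − 10φ. Setting this to zero and multiplying by φ: 10φ² + 9φ − 7 = 0.
φ = (−9 + √(9² + 4·10·7)) / (2·10) = (−9 + √361) / 20 = (−9 + 19)/20 = 1/2.
ℓ''(φ) = −7/φ² − 10 < 0, confirming a maximum.

φ̂_MAP = 0.500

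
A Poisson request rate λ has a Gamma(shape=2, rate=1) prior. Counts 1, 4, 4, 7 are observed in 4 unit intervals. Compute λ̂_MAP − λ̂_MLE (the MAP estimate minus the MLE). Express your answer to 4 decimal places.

Σxᵢ = 16. Posterior is Gamma(18, 5); MAP = (18−1)/5 = 17/5 ≈ 3.40000.
MLE = x̄ = 16/4 ≈ 4.00000.
Difference = 17/5 − 16/4 = -3/5 ≈ -0.6000.

MAP − MLE = -0.6000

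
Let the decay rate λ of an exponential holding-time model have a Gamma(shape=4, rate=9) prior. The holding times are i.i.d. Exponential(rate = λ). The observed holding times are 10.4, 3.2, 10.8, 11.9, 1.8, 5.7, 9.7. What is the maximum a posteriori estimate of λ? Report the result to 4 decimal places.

λ̂_MAP = 0.1600

The Exponential(rate=λ) likelihood is ∝ λ^n e^(−λΣtᵢ). Here n = 7 and Σtᵢ = 10.4 + 3.2 + 10.8 + 11.9 + 1.8 + 5.7 + 9.7 = 53.5.
Posterior ∝ λ^3e^(−9λ) · λ^7e^(−53.5λ) = λ^10e^(−62.5λ), i.e. Gamma(11, 62.5).
Mode = (a−1)/b = 10/62.5 ≈ 0.1600.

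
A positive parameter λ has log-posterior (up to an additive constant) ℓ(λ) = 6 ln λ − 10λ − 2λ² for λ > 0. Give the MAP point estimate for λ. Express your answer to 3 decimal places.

ℓ'(λ) = 6/λ − 10 − 4λ. Setting this to zero and multiplying by λ: 4λ² + 10λ − 6 = 0.
λ = (−10 + √(10² + 4·4·6)) / (2·4) = (−10 + √196) / 8 = (−10 + 14)/8 = 1/2.
ℓ''(λ) = −6/λ² − 4 < 0, confirming a maximum.

λ̂_MAP = 0.500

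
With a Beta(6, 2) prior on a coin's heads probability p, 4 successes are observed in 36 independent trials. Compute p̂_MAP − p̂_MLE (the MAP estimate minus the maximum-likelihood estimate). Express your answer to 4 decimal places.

Posterior is Beta(10, 34); MAP = (10−1)/(44−2) = 9/42 ≈ 0.21429.
MLE ignores the prior: p̂_MLE = k/n = 4/36 ≈ 0.11111.
Difference = 9/42 − 4/36 = 13/126 ≈ 0.1032.

MAP − MLE = 0.1032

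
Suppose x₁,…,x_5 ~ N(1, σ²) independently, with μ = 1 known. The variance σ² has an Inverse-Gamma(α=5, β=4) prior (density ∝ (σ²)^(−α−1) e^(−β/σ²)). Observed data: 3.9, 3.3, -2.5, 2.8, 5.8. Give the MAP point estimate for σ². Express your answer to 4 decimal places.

σ̂²_MAP = 3.5429

Sum of squared deviations about the known mean: SS = (3.9−1)² + (3.3−1)² + (-2.5−1)² + (2.8−1)² + (5.8−1)² = 52.23.
The Normal likelihood contributes (σ²)^(−n/2) exp(−SS/(2σ²)), so the posterior is Inverse-Gamma(α + n/2, β + SS/2) = Inverse-Gamma(7.5, 30.115).
The mode of Inverse-Gamma(a, b) is b/(a+1) = 30.115/8.5 ≈ 3.5429.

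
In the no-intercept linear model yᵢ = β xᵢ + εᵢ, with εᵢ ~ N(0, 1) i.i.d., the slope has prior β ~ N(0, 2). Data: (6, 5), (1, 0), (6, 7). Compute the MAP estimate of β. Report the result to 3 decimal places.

log p(β | y) = −Σ(yᵢ − βxᵢ)²/(2·1) − β²/(2·2) + const.
Setting the derivative to zero: Σxᵢ(yᵢ − βxᵢ)/1 − β/2 = 0, so β = Σxᵢyᵢ / (Σxᵢ² + σ²/τ²).
Σxᵢyᵢ = 6·5 + 1·0 + 6·7 = 72; Σxᵢ² = 73; σ²/τ² = 0.5.
β̂_MAP = 72 / (73 + 0.5) = 72/73.5 ≈ 0.980.

β̂_MAP = 0.980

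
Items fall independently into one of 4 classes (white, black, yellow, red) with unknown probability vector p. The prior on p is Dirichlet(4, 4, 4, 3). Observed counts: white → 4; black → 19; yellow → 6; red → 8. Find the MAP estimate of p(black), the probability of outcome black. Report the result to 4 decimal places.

The posterior is Dirichlet(αᵢ + nᵢ) = Dirichlet(8, 23, 10, 11).
For a Dirichlet(a₁,…,a_K) with all aᵢ > 1, the mode has j-th component (aⱼ − 1)/(Σaᵢ − K).
Here Σaᵢ = 52 and K = 4, so p(black) = (23 − 1)/(52 − 4) = 22/48 ≈ 0.4583.

MAP estimate of p(black) = 0.4583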